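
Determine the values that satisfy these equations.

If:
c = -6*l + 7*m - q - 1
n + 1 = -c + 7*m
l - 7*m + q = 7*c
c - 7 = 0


Then:
c = 7
l = -57/5
m = q/7 - 302/35
n = q - 342/5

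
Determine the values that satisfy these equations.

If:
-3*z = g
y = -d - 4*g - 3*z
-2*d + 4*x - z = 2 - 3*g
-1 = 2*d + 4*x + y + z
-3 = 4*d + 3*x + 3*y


Then:
d = -27/107
g = 36/107
x = 10/107
y = -81/107
z = -12/107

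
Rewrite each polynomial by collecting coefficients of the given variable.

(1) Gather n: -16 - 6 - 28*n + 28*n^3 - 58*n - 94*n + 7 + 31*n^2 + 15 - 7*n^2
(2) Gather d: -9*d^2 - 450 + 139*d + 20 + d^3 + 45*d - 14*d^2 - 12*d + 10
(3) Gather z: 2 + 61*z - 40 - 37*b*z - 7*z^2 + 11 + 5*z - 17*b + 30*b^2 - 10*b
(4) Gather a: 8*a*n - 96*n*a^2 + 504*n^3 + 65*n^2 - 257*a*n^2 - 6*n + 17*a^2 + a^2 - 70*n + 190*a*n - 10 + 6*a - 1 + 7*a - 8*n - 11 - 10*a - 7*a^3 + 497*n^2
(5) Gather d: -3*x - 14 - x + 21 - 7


(1) = 28*n^3 + 24*n^2 - 180*n
(2) = d^3 - 23*d^2 + 172*d - 420
(3) = 30*b^2 - 27*b - 7*z^2 + z*(66 - 37*b) - 27
(4) = -7*a^3 + a^2*(18 - 96*n) + a*(-257*n^2 + 198*n + 3) + 504*n^3 + 562*n^2 - 84*n - 22
(5) = -4*x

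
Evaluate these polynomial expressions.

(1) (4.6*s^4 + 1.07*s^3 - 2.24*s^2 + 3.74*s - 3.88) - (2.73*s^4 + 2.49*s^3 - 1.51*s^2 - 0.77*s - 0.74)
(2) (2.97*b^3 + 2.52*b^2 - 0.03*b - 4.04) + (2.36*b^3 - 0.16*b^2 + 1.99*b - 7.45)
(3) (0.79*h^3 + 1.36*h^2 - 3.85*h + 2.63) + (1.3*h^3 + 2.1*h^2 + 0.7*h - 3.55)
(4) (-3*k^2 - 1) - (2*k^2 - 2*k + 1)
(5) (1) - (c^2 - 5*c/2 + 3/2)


(1) = 1.87*s^4 - 1.42*s^3 - 0.73*s^2 + 4.51*s - 3.14
(2) = 5.33*b^3 + 2.36*b^2 + 1.96*b - 11.49
(3) = 2.09*h^3 + 3.46*h^2 - 3.15*h - 0.92
(4) = -5*k^2 + 2*k - 2
(5) = -c^2 + 5*c/2 - 1/2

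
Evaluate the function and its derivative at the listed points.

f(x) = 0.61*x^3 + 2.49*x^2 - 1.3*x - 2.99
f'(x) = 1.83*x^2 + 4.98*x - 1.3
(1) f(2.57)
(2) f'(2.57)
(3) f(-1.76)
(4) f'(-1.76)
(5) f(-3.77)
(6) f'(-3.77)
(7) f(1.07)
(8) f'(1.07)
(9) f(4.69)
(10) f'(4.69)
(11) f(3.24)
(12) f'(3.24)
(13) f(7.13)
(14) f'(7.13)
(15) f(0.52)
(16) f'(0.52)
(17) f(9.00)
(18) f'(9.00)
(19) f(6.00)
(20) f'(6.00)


(1) = 20.47
(2) = 23.59
(3) = 3.69
(4) = -4.40
(5) = 4.62
(6) = 5.94
(7) = -0.78
(8) = 6.12
(9) = 108.61
(10) = 62.31
(11) = 39.68
(12) = 34.05
(13) = 335.43
(14) = 127.24
(15) = -2.91
(16) = 1.78
(17) = 631.69
(18) = 191.75
(19) = 210.61
(20) = 94.46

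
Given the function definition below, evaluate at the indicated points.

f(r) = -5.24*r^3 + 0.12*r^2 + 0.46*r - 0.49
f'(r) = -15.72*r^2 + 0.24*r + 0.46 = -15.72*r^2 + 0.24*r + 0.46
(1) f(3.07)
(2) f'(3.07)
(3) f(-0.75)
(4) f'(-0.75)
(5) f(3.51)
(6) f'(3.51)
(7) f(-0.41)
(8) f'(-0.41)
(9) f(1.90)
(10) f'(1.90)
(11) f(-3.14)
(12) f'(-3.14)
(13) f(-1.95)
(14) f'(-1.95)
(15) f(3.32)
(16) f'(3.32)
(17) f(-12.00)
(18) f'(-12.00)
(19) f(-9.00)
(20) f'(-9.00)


(1) = -149.56
(2) = -146.96
(3) = 1.44
(4) = -8.56
(5) = -223.99
(6) = -192.37
(7) = -0.30
(8) = -2.28
(9) = -35.12
(10) = -55.83
(11) = 161.47
(12) = -155.29
(13) = 37.92
(14) = -59.78
(15) = -189.39
(16) = -172.02
(17) = 9065.99
(18) = -2266.10
(19) = 3825.05
(20) = -1275.02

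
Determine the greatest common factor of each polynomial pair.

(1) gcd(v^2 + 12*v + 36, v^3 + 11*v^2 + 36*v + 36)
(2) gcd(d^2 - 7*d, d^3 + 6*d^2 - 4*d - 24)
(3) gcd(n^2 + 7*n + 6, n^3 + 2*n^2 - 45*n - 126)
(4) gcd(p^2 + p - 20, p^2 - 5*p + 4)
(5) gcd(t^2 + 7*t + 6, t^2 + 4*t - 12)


(1) = gcd((v + 6)^2, (v + 2)*(v + 3)*(v + 6)) = v + 6
(2) = gcd(d*(d - 7), (d - 2)*(d + 2)*(d + 6)) = 1
(3) = n + 6
(4) = p - 4
(5) = gcd((t + 1)*(t + 6), (t - 2)*(t + 6)) = t + 6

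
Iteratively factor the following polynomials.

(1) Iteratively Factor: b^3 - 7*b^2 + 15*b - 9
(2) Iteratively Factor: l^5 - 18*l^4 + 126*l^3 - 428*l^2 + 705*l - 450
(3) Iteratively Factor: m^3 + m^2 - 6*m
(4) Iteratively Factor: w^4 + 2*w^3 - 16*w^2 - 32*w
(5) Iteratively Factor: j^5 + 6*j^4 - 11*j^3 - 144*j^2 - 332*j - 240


(1) = (b - 3)*(b^2 - 4*b + 3) = (b - 3)*(b - 1)*(b - 3)
(2) = (l - 5)*(l^4 - 13*l^3 + 61*l^2 - 123*l + 90) = (l - 5)^2*(l^3 - 8*l^2 + 21*l - 18) = (l - 5)^2*(l - 3)*(l^2 - 5*l + 6) = (l - 5)^2*(l - 3)*(l - 2)*(l - 3)
(3) = (m + 3)*(m^2 - 2*m) = m*(m + 3)*(m - 2)
(4) = (w + 2)*(w^3 - 16*w) = (w + 2)*(w + 4)*(w^2 - 4*w) = (w - 4)*(w + 2)*(w + 4)*(w)
(5) = (j - 5)*(j^4 + 11*j^3 + 44*j^2 + 76*j + 48) = (j - 5)*(j + 2)*(j^3 + 9*j^2 + 26*j + 24) = (j - 5)*(j + 2)*(j + 4)*(j^2 + 5*j + 6) = (j - 5)*(j + 2)*(j + 3)*(j + 4)*(j + 2)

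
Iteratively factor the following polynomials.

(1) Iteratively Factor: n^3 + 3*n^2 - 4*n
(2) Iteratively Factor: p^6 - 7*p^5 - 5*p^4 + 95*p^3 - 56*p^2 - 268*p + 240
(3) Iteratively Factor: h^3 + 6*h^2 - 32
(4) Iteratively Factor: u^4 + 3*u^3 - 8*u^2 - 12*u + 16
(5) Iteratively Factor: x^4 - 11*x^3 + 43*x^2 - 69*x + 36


(1) = (n - 1)*(n^2 + 4*n) = n*(n - 1)*(n + 4)
(2) = (p - 5)*(p^5 - 2*p^4 - 15*p^3 + 20*p^2 + 44*p - 48) = (p - 5)*(p - 1)*(p^4 - p^3 - 16*p^2 + 4*p + 48) = (p - 5)*(p - 4)*(p - 1)*(p^3 + 3*p^2 - 4*p - 12) = (p - 5)*(p - 4)*(p - 1)*(p + 2)*(p^2 + p - 6) = (p - 5)*(p - 4)*(p - 1)*(p + 2)*(p + 3)*(p - 2)
(3) = (h + 4)*(h^2 + 2*h - 8) = (h - 2)*(h + 4)*(h + 4)
(4) = (u - 1)*(u^3 + 4*u^2 - 4*u - 16) = (u - 1)*(u + 4)*(u^2 - 4) = (u - 2)*(u - 1)*(u + 4)*(u + 2)
(5) = (x - 3)*(x^3 - 8*x^2 + 19*x - 12) = (x - 4)*(x - 3)*(x^2 - 4*x + 3) = (x - 4)*(x - 3)*(x - 1)*(x - 3)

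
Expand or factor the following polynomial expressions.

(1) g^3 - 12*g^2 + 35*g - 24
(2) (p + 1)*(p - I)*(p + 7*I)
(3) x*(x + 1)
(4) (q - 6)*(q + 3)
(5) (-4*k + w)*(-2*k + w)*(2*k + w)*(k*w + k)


(1) = (g - 8)*(g - 3)*(g - 1)
(2) = p^3 + p^2 + 6*I*p^2 + 7*p + 6*I*p + 7
(3) = x^2 + x
(4) = q^2 - 3*q - 18
(5) = 16*k^4*w + 16*k^4 - 4*k^3*w^2 - 4*k^3*w - 4*k^2*w^3 - 4*k^2*w^2 + k*w^4 + k*w^3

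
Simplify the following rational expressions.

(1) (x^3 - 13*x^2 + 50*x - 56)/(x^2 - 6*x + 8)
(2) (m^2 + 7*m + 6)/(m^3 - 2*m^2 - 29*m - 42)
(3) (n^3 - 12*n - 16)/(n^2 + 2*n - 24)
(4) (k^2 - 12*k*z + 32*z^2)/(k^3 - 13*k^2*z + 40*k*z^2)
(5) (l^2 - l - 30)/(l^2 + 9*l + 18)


(1) = x - 7
(2) = (m^2 + 7*m + 6)/(m^3 - 2*m^2 - 29*m - 42)
(3) = (n^2 + 4*n + 4)/(n + 6)
(4) = (-k + 4*z)/(-k^2 + 5*k*z)
(5) = (l^2 - l - 30)/(l^2 + 9*l + 18)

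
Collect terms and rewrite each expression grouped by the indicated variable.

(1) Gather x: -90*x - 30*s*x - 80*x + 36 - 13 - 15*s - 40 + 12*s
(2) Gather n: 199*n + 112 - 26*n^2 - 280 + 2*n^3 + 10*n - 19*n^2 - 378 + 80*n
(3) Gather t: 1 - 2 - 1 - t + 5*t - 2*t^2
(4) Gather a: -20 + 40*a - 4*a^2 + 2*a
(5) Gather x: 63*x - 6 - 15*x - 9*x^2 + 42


(1) = -3*s + x*(-30*s - 170) - 17
(2) = 2*n^3 - 45*n^2 + 289*n - 546
(3) = -2*t^2 + 4*t - 2
(4) = -4*a^2 + 42*a - 20
(5) = -9*x^2 + 48*x + 36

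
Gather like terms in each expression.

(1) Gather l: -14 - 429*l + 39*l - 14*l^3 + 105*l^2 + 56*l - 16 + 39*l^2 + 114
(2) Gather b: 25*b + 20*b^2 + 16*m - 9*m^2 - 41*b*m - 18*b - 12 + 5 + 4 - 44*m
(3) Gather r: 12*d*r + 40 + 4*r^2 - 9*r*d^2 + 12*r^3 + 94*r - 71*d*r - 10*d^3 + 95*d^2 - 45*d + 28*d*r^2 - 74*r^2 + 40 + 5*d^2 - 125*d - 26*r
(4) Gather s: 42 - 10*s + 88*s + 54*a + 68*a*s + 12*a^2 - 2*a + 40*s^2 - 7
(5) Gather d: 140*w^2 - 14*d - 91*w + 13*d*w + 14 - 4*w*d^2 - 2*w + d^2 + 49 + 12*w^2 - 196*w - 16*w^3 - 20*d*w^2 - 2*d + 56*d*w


(1) = -14*l^3 + 144*l^2 - 334*l + 84
(2) = 20*b^2 + b*(7 - 41*m) - 9*m^2 - 28*m - 3
(3) = -10*d^3 + 100*d^2 - 170*d + 12*r^3 + r^2*(28*d - 70) + r*(-9*d^2 - 59*d + 68) + 80
(4) = 12*a^2 + 52*a + 40*s^2 + s*(68*a + 78) + 35
(5) = d^2*(1 - 4*w) + d*(-20*w^2 + 69*w - 16) - 16*w^3 + 152*w^2 - 289*w + 63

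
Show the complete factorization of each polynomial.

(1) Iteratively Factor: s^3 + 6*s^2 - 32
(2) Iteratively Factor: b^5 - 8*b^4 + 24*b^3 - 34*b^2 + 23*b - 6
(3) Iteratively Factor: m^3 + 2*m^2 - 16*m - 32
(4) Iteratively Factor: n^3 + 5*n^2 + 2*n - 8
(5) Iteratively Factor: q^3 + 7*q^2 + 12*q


(1) = (s - 2)*(s^2 + 8*s + 16) = (s - 2)*(s + 4)*(s + 4)
(2) = (b - 1)*(b^4 - 7*b^3 + 17*b^2 - 17*b + 6) = (b - 3)*(b - 1)*(b^3 - 4*b^2 + 5*b - 2) = (b - 3)*(b - 1)^2*(b^2 - 3*b + 2) = (b - 3)*(b - 1)^3*(b - 2)
(3) = (m + 2)*(m^2 - 16) = (m - 4)*(m + 2)*(m + 4)
(4) = (n + 4)*(n^2 + n - 2) = (n + 2)*(n + 4)*(n - 1)
(5) = (q)*(q^2 + 7*q + 12) = q*(q + 3)*(q + 4)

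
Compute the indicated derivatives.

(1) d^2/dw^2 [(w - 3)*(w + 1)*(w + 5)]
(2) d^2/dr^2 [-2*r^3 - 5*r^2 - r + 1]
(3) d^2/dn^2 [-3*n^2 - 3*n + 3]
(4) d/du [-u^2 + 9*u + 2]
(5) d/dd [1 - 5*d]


(1) = 6*w + 6
(2) = -12*r - 10
(3) = -6
(4) = 9 - 2*u
(5) = -5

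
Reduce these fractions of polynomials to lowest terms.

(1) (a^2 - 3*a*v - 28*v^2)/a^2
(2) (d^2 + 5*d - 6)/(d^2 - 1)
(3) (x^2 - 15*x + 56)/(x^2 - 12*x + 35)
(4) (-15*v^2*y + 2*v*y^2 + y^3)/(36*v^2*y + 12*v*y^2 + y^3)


(1) = (a^2 - 3*a*v - 28*v^2)/a^2
(2) = (d + 6)/(d + 1)
(3) = (x - 8)/(x - 5)
(4) = (-15*v^2 + 2*v*y + y^2)/(36*v^2 + 12*v*y + y^2)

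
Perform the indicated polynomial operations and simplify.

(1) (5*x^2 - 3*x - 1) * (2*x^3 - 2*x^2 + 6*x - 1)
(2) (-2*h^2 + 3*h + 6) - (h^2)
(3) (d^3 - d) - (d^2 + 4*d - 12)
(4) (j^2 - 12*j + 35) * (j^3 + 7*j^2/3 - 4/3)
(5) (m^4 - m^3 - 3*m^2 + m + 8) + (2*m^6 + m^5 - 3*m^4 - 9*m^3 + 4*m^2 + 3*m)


(1) = 10*x^5 - 16*x^4 + 34*x^3 - 21*x^2 - 3*x + 1
(2) = -3*h^2 + 3*h + 6
(3) = d^3 - d^2 - 5*d + 12
(4) = j^5 - 29*j^4/3 + 7*j^3 + 241*j^2/3 + 16*j - 140/3
(5) = 2*m^6 + m^5 - 2*m^4 - 10*m^3 + m^2 + 4*m + 8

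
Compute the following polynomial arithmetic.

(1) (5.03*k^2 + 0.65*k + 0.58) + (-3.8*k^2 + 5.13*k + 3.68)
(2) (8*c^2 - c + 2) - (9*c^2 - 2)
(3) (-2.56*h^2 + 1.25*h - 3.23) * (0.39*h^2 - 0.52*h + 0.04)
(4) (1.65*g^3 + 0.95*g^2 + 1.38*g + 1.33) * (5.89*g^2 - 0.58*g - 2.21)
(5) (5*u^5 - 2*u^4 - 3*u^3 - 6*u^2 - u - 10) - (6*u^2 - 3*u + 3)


(1) = 1.23*k^2 + 5.78*k + 4.26
(2) = -c^2 - c + 4
(3) = -0.9984*h^4 + 1.8187*h^3 - 2.0121*h^2 + 1.7296*h - 0.1292
(4) = 9.7185*g^5 + 4.6385*g^4 + 3.9307*g^3 + 4.9338*g^2 - 3.8212*g - 2.9393
(5) = 5*u^5 - 2*u^4 - 3*u^3 - 12*u^2 + 2*u - 13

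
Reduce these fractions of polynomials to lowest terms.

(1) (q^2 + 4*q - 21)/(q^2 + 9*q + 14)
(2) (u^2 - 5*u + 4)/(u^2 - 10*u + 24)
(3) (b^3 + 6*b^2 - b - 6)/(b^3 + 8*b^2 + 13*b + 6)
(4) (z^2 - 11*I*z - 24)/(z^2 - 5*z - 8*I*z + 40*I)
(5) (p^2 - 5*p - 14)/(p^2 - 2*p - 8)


(1) = (q - 3)/(q + 2)
(2) = (u - 1)/(u - 6)
(3) = (b - 1)/(b + 1)
(4) = (z - 3*I)/(z - 5)
(5) = (p - 7)/(p - 4)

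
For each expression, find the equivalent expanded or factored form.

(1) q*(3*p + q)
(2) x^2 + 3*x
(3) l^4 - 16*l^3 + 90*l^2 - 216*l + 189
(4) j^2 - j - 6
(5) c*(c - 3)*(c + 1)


(1) = 3*p*q + q^2
(2) = x*(x + 3)
(3) = (l - 7)*(l - 3)^3
(4) = (j - 3)*(j + 2)
(5) = c^3 - 2*c^2 - 3*c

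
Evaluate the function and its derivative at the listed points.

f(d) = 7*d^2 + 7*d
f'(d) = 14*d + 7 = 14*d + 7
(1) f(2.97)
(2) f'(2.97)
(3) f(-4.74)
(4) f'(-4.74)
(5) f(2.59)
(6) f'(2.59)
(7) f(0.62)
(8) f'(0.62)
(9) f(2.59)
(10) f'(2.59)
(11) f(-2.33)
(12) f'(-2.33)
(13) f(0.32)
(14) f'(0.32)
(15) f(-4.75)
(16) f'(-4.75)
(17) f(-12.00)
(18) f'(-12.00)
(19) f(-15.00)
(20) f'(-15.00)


(1) = 82.54
(2) = 48.58
(3) = 124.09
(4) = -59.36
(5) = 65.09
(6) = 43.26
(7) = 7.03
(8) = 15.68
(9) = 65.09
(10) = 43.26
(11) = 21.69
(12) = -25.62
(13) = 2.96
(14) = 11.48
(15) = 124.69
(16) = -59.50
(17) = 924.00
(18) = -161.00
(19) = 1470.00
(20) = -203.00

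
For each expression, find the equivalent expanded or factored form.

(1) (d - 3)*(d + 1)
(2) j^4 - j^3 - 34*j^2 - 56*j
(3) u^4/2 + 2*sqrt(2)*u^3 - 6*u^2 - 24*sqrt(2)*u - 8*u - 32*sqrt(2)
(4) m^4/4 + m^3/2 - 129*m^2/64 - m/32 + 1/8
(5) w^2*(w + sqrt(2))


(1) = d^2 - 2*d - 3
(2) = j*(j - 7)*(j + 2)*(j + 4)
(3) = (u/2 + 1)*(u - 4)*(u + 2)*(u + 4*sqrt(2))
(4) = (m/4 + 1)*(m - 2)*(m - 1/4)*(m + 1/4)
(5) = w^3 + sqrt(2)*w^2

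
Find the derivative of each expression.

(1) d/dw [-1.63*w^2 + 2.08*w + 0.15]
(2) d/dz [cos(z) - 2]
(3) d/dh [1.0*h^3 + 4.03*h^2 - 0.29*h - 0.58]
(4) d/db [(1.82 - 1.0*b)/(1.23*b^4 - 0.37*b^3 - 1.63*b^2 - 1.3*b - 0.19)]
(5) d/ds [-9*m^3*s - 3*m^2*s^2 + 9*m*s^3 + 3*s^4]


(1) = 2.08 - 3.26*w
(2) = -sin(z)
(3) = 3.0*h^2 + 8.06*h - 0.29
(4) = (3.69*b^4 - 9.6944*b^3 + 0.3902*b^2 + 5.9332*b + 2.556)/(1.5129*b^8 - 0.9102*b^7 - 3.8729*b^6 - 1.9918*b^5 + 3.1515*b^4 + 4.3786*b^3 + 2.3094*b^2 + 0.494*b + 0.0361)
(5) = -9*m^3 - 6*m^2*s + 27*m*s^2 + 12*s^3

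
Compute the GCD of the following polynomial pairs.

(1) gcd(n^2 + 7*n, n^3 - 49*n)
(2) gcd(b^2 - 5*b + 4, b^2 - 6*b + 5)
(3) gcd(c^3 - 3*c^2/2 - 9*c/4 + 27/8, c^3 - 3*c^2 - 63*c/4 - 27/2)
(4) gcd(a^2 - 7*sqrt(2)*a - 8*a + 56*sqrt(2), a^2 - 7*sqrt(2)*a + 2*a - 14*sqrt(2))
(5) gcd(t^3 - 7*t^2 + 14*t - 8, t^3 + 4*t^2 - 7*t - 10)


(1) = gcd(n*(n + 7), n*(n - 7)*(n + 7)) = n^2 + 7*n
(2) = b - 1
(3) = gcd((c - 3/2)^2*(c + 3/2), (c - 6)*(c + 3/2)^2) = c + 3/2
(4) = gcd((a - 8)*(a - 7*sqrt(2)), (a + 2)*(a - 7*sqrt(2))) = a - 7*sqrt(2)
(5) = t - 2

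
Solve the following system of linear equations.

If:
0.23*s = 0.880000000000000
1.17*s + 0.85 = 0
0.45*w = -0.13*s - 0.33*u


Then:
No Solution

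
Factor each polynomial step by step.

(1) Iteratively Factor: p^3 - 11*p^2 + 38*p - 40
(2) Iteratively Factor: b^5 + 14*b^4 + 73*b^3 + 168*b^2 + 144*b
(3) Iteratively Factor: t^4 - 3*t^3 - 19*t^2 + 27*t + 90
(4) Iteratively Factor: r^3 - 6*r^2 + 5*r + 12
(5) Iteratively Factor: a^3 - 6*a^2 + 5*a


(1) = (p - 4)*(p^2 - 7*p + 10) = (p - 5)*(p - 4)*(p - 2)
(2) = (b + 4)*(b^4 + 10*b^3 + 33*b^2 + 36*b) = b*(b + 4)*(b^3 + 10*b^2 + 33*b + 36) = b*(b + 3)*(b + 4)*(b^2 + 7*b + 12) = b*(b + 3)*(b + 4)^2*(b + 3)
(3) = (t - 3)*(t^3 - 19*t - 30) = (t - 5)*(t - 3)*(t^2 + 5*t + 6) = (t - 5)*(t - 3)*(t + 2)*(t + 3)
(4) = (r + 1)*(r^2 - 7*r + 12) = (r - 3)*(r + 1)*(r - 4)
(5) = (a)*(a^2 - 6*a + 5) = a*(a - 1)*(a - 5)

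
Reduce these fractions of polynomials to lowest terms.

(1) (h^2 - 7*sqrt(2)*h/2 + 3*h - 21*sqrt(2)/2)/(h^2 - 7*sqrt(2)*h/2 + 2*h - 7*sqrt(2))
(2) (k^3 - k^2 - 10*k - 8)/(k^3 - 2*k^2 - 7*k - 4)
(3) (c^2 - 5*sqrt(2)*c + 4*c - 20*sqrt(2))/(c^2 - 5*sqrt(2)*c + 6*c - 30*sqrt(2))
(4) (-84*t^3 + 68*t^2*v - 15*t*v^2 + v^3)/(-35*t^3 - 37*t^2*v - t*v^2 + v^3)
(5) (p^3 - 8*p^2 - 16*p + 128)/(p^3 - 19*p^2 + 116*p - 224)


(1) = (4*h + 12)/(4*h + 8)
(2) = (k + 2)/(k + 1)
(3) = (c + 4)/(c + 6)
(4) = (12*t^2 - 8*t*v + v^2)/(5*t^2 + 6*t*v + v^2)
(5) = (p + 4)/(p - 7)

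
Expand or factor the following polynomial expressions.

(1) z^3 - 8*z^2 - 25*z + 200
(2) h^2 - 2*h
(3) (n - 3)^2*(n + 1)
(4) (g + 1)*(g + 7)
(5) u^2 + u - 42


(1) = (z - 8)*(z - 5)*(z + 5)
(2) = h*(h - 2)
(3) = n^3 - 5*n^2 + 3*n + 9
(4) = g^2 + 8*g + 7
(5) = (u - 6)*(u + 7)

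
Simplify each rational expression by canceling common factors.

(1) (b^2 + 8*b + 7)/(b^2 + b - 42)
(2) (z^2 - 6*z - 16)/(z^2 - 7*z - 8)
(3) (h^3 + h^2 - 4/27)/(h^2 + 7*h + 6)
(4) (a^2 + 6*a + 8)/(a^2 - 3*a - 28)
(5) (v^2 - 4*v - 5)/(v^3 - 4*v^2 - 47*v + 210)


(1) = (b + 1)/(b - 6)
(2) = (z + 2)/(z + 1)
(3) = (27*h^3 + 27*h^2 - 4)/(27*h^2 + 189*h + 162)
(4) = (a + 2)/(a - 7)
(5) = (v + 1)/(v^2 + v - 42)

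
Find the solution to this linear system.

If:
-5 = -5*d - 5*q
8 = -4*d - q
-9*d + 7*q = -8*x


Then:
d = -3
q = 4
x = -55/8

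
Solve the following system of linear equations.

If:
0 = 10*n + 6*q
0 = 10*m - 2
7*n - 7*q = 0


Then:
m = 1/5
n = 0
q = 0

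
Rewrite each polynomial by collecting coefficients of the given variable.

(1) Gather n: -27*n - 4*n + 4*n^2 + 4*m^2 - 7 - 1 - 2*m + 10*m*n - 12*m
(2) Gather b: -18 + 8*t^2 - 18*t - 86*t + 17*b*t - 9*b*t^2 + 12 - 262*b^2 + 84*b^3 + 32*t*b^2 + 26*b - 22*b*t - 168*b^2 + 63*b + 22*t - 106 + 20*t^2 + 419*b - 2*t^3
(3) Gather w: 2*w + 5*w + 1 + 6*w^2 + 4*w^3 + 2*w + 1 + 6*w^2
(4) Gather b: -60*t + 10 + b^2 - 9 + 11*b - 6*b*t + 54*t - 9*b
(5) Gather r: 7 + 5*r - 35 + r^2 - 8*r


(1) = 4*m^2 - 14*m + 4*n^2 + n*(10*m - 31) - 8
(2) = 84*b^3 + b^2*(32*t - 430) + b*(-9*t^2 - 5*t + 508) - 2*t^3 + 28*t^2 - 82*t - 112
(3) = 4*w^3 + 12*w^2 + 9*w + 2
(4) = b^2 + b*(2 - 6*t) - 6*t + 1
(5) = r^2 - 3*r - 28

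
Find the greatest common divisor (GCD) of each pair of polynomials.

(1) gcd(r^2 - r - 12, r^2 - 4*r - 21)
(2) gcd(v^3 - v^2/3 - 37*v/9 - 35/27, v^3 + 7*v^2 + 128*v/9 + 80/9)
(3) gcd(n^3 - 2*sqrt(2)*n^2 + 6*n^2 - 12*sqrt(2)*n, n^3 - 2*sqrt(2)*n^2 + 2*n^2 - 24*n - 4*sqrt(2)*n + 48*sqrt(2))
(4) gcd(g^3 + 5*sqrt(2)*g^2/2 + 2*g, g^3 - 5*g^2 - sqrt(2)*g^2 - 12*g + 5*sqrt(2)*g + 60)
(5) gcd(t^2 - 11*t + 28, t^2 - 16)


(1) = gcd((r - 4)*(r + 3), (r - 7)*(r + 3)) = r + 3
(2) = gcd((v - 7/3)*(v + 1/3)*(v + 5/3), (v + 4/3)*(v + 5/3)*(v + 4)) = v + 5/3
(3) = n^2 + n*(6 - 2*sqrt(2)) - 12*sqrt(2)
(4) = gcd(g*(g + sqrt(2)/2)*(g + 2*sqrt(2)), (g - 5)*(g - 3*sqrt(2))*(g + 2*sqrt(2))) = g + 2*sqrt(2)
(5) = t - 4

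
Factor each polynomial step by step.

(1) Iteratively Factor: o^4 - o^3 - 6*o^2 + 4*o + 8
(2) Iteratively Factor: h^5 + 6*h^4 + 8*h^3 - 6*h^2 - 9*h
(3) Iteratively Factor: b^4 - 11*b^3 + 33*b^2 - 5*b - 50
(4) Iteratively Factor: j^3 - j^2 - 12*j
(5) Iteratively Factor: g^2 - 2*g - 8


(1) = (o - 2)*(o^3 + o^2 - 4*o - 4) = (o - 2)^2*(o^2 + 3*o + 2) = (o - 2)^2*(o + 2)*(o + 1)
(2) = (h + 3)*(h^4 + 3*h^3 - h^2 - 3*h) = (h + 3)^2*(h^3 - h) = (h + 1)*(h + 3)^2*(h^2 - h) = (h - 1)*(h + 1)*(h + 3)^2*(h)
(3) = (b + 1)*(b^3 - 12*b^2 + 45*b - 50) = (b - 5)*(b + 1)*(b^2 - 7*b + 10) = (b - 5)^2*(b + 1)*(b - 2)
(4) = (j)*(j^2 - j - 12) = j*(j - 4)*(j + 3)
(5) = (g - 4)*(g + 2)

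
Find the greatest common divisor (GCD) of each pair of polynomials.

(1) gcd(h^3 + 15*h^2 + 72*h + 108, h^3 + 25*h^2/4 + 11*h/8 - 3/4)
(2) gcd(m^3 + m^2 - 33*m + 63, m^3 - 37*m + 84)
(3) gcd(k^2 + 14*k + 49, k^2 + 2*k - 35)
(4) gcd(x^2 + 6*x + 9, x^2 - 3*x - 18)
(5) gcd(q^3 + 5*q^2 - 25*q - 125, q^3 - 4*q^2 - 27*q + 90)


(1) = gcd((h + 3)*(h + 6)^2, (h - 1/4)*(h + 1/2)*(h + 6)) = h + 6
(2) = gcd((m - 3)^2*(m + 7), (m - 4)*(m - 3)*(m + 7)) = m^2 + 4*m - 21
(3) = gcd((k + 7)^2, (k - 5)*(k + 7)) = k + 7
(4) = gcd((x + 3)^2, (x - 6)*(x + 3)) = x + 3
(5) = gcd((q - 5)*(q + 5)^2, (q - 6)*(q - 3)*(q + 5)) = q + 5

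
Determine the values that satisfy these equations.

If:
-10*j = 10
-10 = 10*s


Then:
j = -1
s = -1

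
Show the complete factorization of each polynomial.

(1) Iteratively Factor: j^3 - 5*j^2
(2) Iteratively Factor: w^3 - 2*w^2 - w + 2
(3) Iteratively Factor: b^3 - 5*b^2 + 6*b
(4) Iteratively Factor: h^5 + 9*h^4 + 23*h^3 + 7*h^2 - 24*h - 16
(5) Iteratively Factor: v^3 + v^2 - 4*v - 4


(1) = (j)*(j^2 - 5*j) = j*(j - 5)*(j)
(2) = (w - 1)*(w^2 - w - 2) = (w - 1)*(w + 1)*(w - 2)
(3) = (b)*(b^2 - 5*b + 6) = b*(b - 2)*(b - 3)
(4) = (h + 4)*(h^4 + 5*h^3 + 3*h^2 - 5*h - 4) = (h + 1)*(h + 4)*(h^3 + 4*h^2 - h - 4) = (h - 1)*(h + 1)*(h + 4)*(h^2 + 5*h + 4) = (h - 1)*(h + 1)^2*(h + 4)*(h + 4)
(5) = (v + 1)*(v^2 - 4) = (v - 2)*(v + 1)*(v + 2)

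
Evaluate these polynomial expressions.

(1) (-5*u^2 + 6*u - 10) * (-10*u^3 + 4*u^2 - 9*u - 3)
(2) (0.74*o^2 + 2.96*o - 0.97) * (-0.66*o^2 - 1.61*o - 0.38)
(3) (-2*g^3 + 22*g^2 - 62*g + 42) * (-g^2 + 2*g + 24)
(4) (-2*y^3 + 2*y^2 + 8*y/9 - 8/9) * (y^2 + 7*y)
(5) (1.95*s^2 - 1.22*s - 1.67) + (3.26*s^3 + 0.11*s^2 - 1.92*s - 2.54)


(1) = 50*u^5 - 80*u^4 + 169*u^3 - 79*u^2 + 72*u + 30
(2) = -0.4884*o^4 - 3.145*o^3 - 4.4066*o^2 + 0.4369*o + 0.3686
(3) = 2*g^5 - 26*g^4 + 58*g^3 + 362*g^2 - 1404*g + 1008
(4) = -2*y^5 - 12*y^4 + 134*y^3/9 + 16*y^2/3 - 56*y/9
(5) = 3.26*s^3 + 2.06*s^2 - 3.14*s - 4.21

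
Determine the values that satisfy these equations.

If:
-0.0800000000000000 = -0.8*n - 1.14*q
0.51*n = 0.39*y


Then:
n = 0.764705882352941*y
q = 0.0701754385964912 - 0.536635706914345*y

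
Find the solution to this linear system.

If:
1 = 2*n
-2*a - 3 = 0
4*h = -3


Then:
a = -3/2
h = -3/4
n = 1/2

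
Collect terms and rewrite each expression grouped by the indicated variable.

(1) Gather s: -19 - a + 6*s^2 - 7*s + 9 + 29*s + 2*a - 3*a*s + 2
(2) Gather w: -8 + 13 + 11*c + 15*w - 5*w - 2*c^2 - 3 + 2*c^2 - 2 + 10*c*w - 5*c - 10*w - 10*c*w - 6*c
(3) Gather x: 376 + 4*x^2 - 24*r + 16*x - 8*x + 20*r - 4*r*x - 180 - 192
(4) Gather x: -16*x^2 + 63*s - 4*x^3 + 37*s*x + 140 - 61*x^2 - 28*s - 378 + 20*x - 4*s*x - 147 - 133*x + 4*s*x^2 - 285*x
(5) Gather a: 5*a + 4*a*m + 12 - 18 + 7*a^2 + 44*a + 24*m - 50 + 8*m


(1) = a + 6*s^2 + s*(22 - 3*a) - 8
(2) = 0
(3) = -4*r + 4*x^2 + x*(8 - 4*r) + 4
(4) = 35*s - 4*x^3 + x^2*(4*s - 77) + x*(33*s - 398) - 385
(5) = 7*a^2 + a*(4*m + 49) + 32*m - 56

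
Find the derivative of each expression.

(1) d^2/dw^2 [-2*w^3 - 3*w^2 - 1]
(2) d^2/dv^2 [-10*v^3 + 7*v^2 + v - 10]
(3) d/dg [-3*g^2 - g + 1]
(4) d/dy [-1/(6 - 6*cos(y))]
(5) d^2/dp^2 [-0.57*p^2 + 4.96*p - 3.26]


(1) = -12*w - 6
(2) = 14 - 60*v
(3) = -6*g - 1
(4) = sin(y)/(6*(cos(y) - 1)^2)
(5) = -1.14000000000000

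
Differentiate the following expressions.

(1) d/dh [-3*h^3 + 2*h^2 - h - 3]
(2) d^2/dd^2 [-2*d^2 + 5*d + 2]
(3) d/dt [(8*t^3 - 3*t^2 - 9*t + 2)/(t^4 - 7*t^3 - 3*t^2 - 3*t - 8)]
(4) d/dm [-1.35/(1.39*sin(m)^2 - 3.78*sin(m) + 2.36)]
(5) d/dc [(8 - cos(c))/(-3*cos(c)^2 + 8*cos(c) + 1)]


(1) = -9*h^2 + 4*h - 1
(2) = -4
(3) = 2*(-4*t^4 + 11*t^3 - 27*t^2 - 48*t + 39)/(t^6 - 16*t^5 + 74*t^4 - 96*t^3 + 153*t^2 - 80*t + 64)
(4) = (3.753*sin(m) - 5.103)*cos(m)/(1.39*sin(m)^2 - 3.78*sin(m) + 2.36)^2
(5) = (3*cos(c)^2 - 48*cos(c) + 65)*sin(c)/(3*sin(c)^2 + 8*cos(c) - 2)^2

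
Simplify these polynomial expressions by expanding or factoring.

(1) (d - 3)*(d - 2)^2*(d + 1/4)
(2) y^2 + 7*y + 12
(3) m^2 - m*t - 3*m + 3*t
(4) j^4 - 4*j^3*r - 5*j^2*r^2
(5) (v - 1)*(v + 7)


(1) = d^4 - 27*d^3/4 + 57*d^2/4 - 8*d - 3
(2) = (y + 3)*(y + 4)
(3) = (m - 3)*(m - t)
(4) = j^2*(j - 5*r)*(j + r)
(5) = v^2 + 6*v - 7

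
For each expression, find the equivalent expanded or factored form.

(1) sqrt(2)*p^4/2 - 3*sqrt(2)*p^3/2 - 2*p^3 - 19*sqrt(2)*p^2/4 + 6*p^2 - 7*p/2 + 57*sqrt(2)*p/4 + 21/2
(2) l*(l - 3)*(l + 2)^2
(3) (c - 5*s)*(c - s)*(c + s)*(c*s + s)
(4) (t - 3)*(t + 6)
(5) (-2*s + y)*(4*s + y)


(1) = (p - 3)*(p - 7*sqrt(2)/2)*(p + sqrt(2)/2)*(sqrt(2)*p/2 + 1)
(2) = l^4 + l^3 - 8*l^2 - 12*l
(3) = c^4*s - 5*c^3*s^2 + c^3*s - c^2*s^3 - 5*c^2*s^2 + 5*c*s^4 - c*s^3 + 5*s^4
(4) = t^2 + 3*t - 18
(5) = -8*s^2 + 2*s*y + y^2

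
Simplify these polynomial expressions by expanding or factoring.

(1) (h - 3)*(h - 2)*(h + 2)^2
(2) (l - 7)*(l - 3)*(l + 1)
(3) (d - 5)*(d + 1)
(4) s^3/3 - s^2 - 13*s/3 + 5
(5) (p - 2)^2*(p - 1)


(1) = h^4 - h^3 - 10*h^2 + 4*h + 24
(2) = l^3 - 9*l^2 + 11*l + 21
(3) = d^2 - 4*d - 5
(4) = (s/3 + 1)*(s - 5)*(s - 1)
(5) = p^3 - 5*p^2 + 8*p - 4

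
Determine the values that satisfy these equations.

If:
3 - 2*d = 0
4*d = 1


Then:
No Solution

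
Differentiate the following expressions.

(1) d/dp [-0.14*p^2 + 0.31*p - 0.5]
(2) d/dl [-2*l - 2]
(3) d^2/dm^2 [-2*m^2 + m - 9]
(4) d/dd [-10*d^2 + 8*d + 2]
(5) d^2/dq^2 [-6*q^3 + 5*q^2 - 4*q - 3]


(1) = 0.31 - 0.28*p
(2) = -2
(3) = -4
(4) = 8 - 20*d
(5) = 10 - 36*q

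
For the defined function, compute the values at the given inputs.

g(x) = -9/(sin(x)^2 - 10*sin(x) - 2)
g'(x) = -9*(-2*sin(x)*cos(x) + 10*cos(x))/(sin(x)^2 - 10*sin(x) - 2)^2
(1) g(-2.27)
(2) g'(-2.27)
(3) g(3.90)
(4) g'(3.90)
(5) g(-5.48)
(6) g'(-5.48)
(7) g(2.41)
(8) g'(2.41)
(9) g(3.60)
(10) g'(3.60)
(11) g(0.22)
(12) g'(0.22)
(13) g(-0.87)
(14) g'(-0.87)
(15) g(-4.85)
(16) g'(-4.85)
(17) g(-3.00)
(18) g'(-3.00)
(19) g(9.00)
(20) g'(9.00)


(1) = -1.44
(2) = 1.72
(3) = -1.68
(4) = 2.60
(5) = 1.04
(6) = -0.71
(7) = 1.09
(8) = 0.86
(9) = -3.43
(10) = 12.79
(11) = 2.18
(12) = -4.91
(13) = -1.45
(14) = -1.73
(15) = 0.82
(16) = -0.08
(17) = 15.82
(18) = 283.08
(19) = 1.51
(20) = 2.12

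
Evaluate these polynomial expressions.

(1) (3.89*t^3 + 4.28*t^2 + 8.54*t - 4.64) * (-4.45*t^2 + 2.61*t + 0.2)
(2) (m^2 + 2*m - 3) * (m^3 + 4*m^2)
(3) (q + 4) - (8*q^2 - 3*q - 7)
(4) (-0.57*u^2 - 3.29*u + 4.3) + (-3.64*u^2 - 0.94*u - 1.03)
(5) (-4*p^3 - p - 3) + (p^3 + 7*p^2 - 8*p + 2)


(1) = -17.3105*t^5 - 8.8931*t^4 - 26.0542*t^3 + 43.7934*t^2 - 10.4024*t - 0.928
(2) = m^5 + 6*m^4 + 5*m^3 - 12*m^2
(3) = -8*q^2 + 4*q + 11
(4) = -4.21*u^2 - 4.23*u + 3.27
(5) = -3*p^3 + 7*p^2 - 9*p - 1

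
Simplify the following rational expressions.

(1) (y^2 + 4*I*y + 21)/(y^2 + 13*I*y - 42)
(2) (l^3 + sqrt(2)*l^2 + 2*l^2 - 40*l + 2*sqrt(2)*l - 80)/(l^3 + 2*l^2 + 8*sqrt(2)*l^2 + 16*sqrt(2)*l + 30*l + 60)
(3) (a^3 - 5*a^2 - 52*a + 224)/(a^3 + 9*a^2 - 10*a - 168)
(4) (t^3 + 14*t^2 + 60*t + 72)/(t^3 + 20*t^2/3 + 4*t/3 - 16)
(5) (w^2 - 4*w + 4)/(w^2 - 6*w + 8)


(1) = (y - 3*I)/(y + 6*I)
(2) = (l - 4*sqrt(2))/(l + 3*sqrt(2))
(3) = (a - 8)/(a + 6)
(4) = (3*t + 18)/(3*t - 4)
(5) = (w - 2)/(w - 4)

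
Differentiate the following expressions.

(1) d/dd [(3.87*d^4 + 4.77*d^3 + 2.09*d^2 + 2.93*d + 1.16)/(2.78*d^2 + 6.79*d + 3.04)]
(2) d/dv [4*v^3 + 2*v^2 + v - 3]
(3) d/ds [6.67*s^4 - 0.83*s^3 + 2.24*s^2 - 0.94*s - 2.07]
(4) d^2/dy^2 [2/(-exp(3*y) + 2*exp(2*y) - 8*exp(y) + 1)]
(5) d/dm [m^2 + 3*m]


(1) = (21.5172*d^5 + 92.0925*d^4 + 111.8358*d^3 + 49.5481*d^2 + 6.2576*d + 1.0308)/(7.7284*d^4 + 37.7524*d^3 + 63.0065*d^2 + 41.2832*d + 9.2416)
(2) = 12*v^2 + 4*v + 1
(3) = 26.68*s^3 - 2.49*s^2 + 4.48*s - 0.94
(4) = 2*(-2*(3*exp(2*y) - 4*exp(y) + 8)^2*exp(y) + (9*exp(2*y) - 8*exp(y) + 8)*(exp(3*y) - 2*exp(2*y) + 8*exp(y) - 1))*exp(y)/(exp(3*y) - 2*exp(2*y) + 8*exp(y) - 1)^3
(5) = 2*m + 3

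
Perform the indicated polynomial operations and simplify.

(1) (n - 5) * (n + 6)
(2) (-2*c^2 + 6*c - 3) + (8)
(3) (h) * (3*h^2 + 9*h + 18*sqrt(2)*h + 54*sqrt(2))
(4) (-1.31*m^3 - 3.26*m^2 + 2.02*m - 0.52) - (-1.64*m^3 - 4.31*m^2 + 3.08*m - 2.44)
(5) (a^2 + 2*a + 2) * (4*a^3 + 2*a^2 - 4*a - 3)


(1) = n^2 + n - 30
(2) = -2*c^2 + 6*c + 5
(3) = 3*h^3 + 9*h^2 + 18*sqrt(2)*h^2 + 54*sqrt(2)*h
(4) = 0.33*m^3 + 1.05*m^2 - 1.06*m + 1.92
(5) = 4*a^5 + 10*a^4 + 8*a^3 - 7*a^2 - 14*a - 6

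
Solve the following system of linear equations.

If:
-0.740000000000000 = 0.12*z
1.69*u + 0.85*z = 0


Then:
u = 3.10
z = -6.17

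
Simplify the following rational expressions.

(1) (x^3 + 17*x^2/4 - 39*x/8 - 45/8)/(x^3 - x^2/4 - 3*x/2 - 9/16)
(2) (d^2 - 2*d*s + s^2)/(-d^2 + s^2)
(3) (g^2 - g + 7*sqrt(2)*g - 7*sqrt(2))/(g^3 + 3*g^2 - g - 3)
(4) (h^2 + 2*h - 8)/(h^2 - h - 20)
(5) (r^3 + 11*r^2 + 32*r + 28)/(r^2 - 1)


(1) = (2*x + 10)/(2*x + 1)
(2) = (-d + s)/(d + s)
(3) = (g + 7*sqrt(2))/(g^2 + 4*g + 3)
(4) = (h - 2)/(h - 5)
(5) = (r^3 + 11*r^2 + 32*r + 28)/(r^2 - 1)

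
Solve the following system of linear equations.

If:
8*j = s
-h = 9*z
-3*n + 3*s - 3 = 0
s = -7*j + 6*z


Then:
h = -9*z
j = 2*z/5
n = 16*z/5 - 1
s = 16*z/5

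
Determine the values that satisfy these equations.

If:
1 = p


Then:
p = 1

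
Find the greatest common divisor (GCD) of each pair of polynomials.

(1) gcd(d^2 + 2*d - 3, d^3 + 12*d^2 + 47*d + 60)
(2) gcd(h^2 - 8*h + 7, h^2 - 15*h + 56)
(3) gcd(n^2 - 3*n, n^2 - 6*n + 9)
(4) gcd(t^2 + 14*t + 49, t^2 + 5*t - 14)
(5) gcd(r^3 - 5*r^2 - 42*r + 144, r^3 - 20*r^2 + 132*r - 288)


(1) = gcd((d - 1)*(d + 3), (d + 3)*(d + 4)*(d + 5)) = d + 3
(2) = gcd((h - 7)*(h - 1), (h - 8)*(h - 7)) = h - 7
(3) = n - 3
(4) = gcd((t + 7)^2, (t - 2)*(t + 7)) = t + 7
(5) = r - 8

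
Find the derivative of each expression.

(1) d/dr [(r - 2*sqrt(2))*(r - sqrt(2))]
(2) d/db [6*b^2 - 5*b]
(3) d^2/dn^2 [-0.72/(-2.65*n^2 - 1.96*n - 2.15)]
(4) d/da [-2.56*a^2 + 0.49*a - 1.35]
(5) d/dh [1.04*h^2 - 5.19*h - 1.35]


(1) = 2*r - 3*sqrt(2)
(2) = 12*b - 5
(3) = (-10.1124*n^2 - 7.47936*n + 0.72*(5.3*n + 1.96)*(10.6*n + 3.92) - 8.2044)/(2.65*n^2 + 1.96*n + 2.15)^3
(4) = 0.49 - 5.12*a
(5) = 2.08*h - 5.19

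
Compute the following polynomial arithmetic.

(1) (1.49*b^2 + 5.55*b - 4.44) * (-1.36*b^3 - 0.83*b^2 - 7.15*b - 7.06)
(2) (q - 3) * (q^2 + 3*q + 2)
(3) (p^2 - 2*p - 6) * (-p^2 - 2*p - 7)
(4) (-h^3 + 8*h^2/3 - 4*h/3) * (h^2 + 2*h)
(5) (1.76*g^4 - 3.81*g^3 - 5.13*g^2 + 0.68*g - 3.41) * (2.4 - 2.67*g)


(1) = -2.0264*b^5 - 8.7847*b^4 - 9.2216*b^3 - 46.5167*b^2 - 7.437*b + 31.3464
(2) = q^3 - 7*q - 6
(3) = -p^4 + 3*p^2 + 26*p + 42
(4) = -h^5 + 2*h^4/3 + 4*h^3 - 8*h^2/3
(5) = -4.6992*g^5 + 14.3967*g^4 + 4.5531*g^3 - 14.1276*g^2 + 10.7367*g - 8.184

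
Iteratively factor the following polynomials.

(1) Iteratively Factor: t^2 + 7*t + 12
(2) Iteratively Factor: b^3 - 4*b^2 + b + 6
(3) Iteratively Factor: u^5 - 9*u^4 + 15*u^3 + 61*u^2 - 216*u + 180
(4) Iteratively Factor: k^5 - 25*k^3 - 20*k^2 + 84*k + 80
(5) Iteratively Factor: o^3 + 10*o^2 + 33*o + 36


(1) = (t + 4)*(t + 3)
(2) = (b + 1)*(b^2 - 5*b + 6) = (b - 3)*(b + 1)*(b - 2)
(3) = (u - 2)*(u^4 - 7*u^3 + u^2 + 63*u - 90) = (u - 3)*(u - 2)*(u^3 - 4*u^2 - 11*u + 30) = (u - 3)*(u - 2)*(u + 3)*(u^2 - 7*u + 10) = (u - 3)*(u - 2)^2*(u + 3)*(u - 5)
(4) = (k + 4)*(k^4 - 4*k^3 - 9*k^2 + 16*k + 20) = (k + 2)*(k + 4)*(k^3 - 6*k^2 + 3*k + 10) = (k - 2)*(k + 2)*(k + 4)*(k^2 - 4*k - 5) = (k - 5)*(k - 2)*(k + 2)*(k + 4)*(k + 1)
(5) = (o + 3)*(o^2 + 7*o + 12) = (o + 3)*(o + 4)*(o + 3)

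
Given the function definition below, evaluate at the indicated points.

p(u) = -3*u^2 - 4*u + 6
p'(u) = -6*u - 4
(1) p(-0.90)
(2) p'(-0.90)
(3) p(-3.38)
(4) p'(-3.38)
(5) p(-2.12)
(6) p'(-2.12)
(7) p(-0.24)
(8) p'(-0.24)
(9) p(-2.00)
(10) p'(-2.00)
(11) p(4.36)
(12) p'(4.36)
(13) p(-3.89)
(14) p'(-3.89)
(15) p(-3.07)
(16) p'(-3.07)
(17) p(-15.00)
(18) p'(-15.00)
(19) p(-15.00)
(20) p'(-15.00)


(1) = 7.17
(2) = 1.40
(3) = -14.75
(4) = 16.28
(5) = 1.00
(6) = 8.72
(7) = 6.79
(8) = -2.56
(9) = 2.00
(10) = 8.00
(11) = -68.47
(12) = -30.16
(13) = -23.84
(14) = 19.34
(15) = -9.99
(16) = 14.42
(17) = -609.00
(18) = 86.00
(19) = -609.00
(20) = 86.00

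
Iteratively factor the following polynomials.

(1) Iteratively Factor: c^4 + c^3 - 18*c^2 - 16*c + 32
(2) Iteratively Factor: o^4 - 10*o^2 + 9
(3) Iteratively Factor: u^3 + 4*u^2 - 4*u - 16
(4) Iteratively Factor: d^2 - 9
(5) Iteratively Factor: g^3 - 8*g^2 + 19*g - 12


(1) = (c + 2)*(c^3 - c^2 - 16*c + 16) = (c + 2)*(c + 4)*(c^2 - 5*c + 4) = (c - 1)*(c + 2)*(c + 4)*(c - 4)
(2) = (o + 1)*(o^3 - o^2 - 9*o + 9) = (o - 1)*(o + 1)*(o^2 - 9) = (o - 3)*(o - 1)*(o + 1)*(o + 3)
(3) = (u + 4)*(u^2 - 4) = (u + 2)*(u + 4)*(u - 2)
(4) = (d + 3)*(d - 3)
(5) = (g - 3)*(g^2 - 5*g + 4) = (g - 4)*(g - 3)*(g - 1)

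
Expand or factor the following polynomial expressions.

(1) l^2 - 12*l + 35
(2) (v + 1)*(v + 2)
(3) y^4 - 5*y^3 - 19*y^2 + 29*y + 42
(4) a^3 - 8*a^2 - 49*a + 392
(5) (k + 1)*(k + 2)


(1) = (l - 7)*(l - 5)
(2) = v^2 + 3*v + 2
(3) = (y - 7)*(y - 2)*(y + 1)*(y + 3)
(4) = (a - 8)*(a - 7)*(a + 7)
(5) = k^2 + 3*k + 2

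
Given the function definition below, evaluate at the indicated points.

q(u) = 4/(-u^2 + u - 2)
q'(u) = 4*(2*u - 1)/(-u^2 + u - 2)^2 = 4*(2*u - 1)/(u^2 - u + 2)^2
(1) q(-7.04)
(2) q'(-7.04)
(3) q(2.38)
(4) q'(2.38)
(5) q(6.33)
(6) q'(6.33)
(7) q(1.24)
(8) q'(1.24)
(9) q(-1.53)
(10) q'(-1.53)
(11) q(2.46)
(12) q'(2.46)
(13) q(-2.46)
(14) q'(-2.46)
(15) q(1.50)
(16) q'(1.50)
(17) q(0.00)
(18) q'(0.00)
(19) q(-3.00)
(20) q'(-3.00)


(1) = -0.07
(2) = -0.02
(3) = -0.76
(4) = 0.54
(5) = -0.11
(6) = 0.04
(7) = -1.74
(8) = 1.12
(9) = -0.68
(10) = -0.47
(11) = -0.72
(12) = 0.50
(13) = -0.38
(14) = -0.21
(15) = -1.45
(16) = 1.06
(17) = -2.00
(18) = -1.00
(19) = -0.29
(20) = -0.14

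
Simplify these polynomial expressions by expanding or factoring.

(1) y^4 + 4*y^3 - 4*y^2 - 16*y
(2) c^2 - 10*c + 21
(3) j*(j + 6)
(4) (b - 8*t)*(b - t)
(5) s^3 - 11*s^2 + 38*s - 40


(1) = y*(y - 2)*(y + 2)*(y + 4)
(2) = (c - 7)*(c - 3)
(3) = j^2 + 6*j
(4) = b^2 - 9*b*t + 8*t^2
(5) = (s - 5)*(s - 4)*(s - 2)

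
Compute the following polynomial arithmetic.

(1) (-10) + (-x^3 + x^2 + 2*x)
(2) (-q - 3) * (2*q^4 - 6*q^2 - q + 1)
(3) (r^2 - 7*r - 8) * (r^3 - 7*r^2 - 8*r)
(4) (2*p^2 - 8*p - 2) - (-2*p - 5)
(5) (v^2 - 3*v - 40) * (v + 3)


(1) = -x^3 + x^2 + 2*x - 10
(2) = -2*q^5 - 6*q^4 + 6*q^3 + 19*q^2 + 2*q - 3
(3) = r^5 - 14*r^4 + 33*r^3 + 112*r^2 + 64*r
(4) = 2*p^2 - 6*p + 3
(5) = v^3 - 49*v - 120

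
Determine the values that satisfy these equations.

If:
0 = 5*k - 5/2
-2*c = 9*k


Then:
c = -9/4
k = 1/2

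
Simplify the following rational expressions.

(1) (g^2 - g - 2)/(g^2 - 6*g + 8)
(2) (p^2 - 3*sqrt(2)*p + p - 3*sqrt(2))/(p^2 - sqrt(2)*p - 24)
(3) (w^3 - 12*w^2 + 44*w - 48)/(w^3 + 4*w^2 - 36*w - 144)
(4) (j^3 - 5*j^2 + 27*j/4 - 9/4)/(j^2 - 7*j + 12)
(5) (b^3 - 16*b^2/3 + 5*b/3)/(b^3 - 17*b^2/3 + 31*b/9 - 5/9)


(1) = (g + 1)/(g - 4)
(2) = (p^2 + p*(1 - 3*sqrt(2)) - 3*sqrt(2))/(p^2 - sqrt(2)*p - 24)
(3) = (w^2 - 6*w + 8)/(w^2 + 10*w + 24)
(4) = (4*j^2 - 8*j + 3)/(4*j - 16)
(5) = 3*b/(3*b - 1)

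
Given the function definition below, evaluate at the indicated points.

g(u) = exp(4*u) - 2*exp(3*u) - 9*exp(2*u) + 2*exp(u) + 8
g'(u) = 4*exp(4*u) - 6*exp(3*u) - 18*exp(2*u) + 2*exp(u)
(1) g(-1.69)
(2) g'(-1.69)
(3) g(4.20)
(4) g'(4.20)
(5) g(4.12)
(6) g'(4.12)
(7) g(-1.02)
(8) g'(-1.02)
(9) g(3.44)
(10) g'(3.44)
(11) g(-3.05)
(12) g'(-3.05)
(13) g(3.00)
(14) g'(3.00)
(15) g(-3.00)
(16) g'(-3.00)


(1) = 8.05
(2) = -0.28
(3) = 19143403.30
(4) = 77246345.41
(5) = 13860078.54
(6) = 55974687.00
(7) = 7.47
(8) = -1.83
(9) = 876652.26
(10) = 3584563.70
(11) = 8.07
(12) = 0.05
(13) = 142965.94
(14) = 595179.11
(15) = 8.08
(16) = 0.05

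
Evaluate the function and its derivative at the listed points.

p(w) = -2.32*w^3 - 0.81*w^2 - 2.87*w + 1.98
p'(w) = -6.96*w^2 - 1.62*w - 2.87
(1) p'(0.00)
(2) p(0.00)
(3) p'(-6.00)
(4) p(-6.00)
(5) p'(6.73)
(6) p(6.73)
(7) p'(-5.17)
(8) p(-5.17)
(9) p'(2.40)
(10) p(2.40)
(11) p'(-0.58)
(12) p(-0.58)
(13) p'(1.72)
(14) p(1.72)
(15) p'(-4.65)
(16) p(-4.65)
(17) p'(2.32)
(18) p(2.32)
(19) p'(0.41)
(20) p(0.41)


(1) = -2.87
(2) = 1.98
(3) = -243.71
(4) = 491.16
(5) = -329.01
(6) = -761.21
(7) = -180.53
(8) = 315.76
(9) = -46.85
(10) = -41.65
(11) = -4.27
(12) = 3.82
(13) = -26.25
(14) = -17.16
(15) = -145.83
(16) = 231.07
(17) = -44.09
(18) = -38.01
(19) = -4.70
(20) = 0.51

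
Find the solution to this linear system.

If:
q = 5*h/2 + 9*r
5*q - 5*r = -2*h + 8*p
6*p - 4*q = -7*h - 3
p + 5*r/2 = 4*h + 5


Then:
h = 8/49
p = 379/98
q = 335/49
r = 5/7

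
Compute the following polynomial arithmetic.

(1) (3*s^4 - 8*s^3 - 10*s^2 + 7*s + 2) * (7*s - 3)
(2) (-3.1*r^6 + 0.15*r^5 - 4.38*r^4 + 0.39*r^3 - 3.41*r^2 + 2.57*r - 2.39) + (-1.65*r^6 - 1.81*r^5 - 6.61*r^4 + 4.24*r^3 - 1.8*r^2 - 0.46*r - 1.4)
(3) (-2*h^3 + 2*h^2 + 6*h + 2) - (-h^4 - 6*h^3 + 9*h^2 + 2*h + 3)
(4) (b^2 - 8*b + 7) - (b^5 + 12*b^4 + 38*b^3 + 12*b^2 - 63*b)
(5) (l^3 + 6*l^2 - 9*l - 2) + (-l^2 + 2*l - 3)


(1) = 21*s^5 - 65*s^4 - 46*s^3 + 79*s^2 - 7*s - 6
(2) = -4.75*r^6 - 1.66*r^5 - 10.99*r^4 + 4.63*r^3 - 5.21*r^2 + 2.11*r - 3.79
(3) = h^4 + 4*h^3 - 7*h^2 + 4*h - 1
(4) = -b^5 - 12*b^4 - 38*b^3 - 11*b^2 + 55*b + 7
(5) = l^3 + 5*l^2 - 7*l - 5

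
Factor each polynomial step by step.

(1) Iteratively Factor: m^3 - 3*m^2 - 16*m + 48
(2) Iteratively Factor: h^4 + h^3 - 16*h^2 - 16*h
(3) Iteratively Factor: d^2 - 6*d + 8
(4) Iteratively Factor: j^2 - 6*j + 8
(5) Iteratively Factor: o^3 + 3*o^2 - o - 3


(1) = (m - 4)*(m^2 + m - 12) = (m - 4)*(m + 4)*(m - 3)
(2) = (h)*(h^3 + h^2 - 16*h - 16) = h*(h + 4)*(h^2 - 3*h - 4) = h*(h + 1)*(h + 4)*(h - 4)
(3) = (d - 2)*(d - 4)
(4) = (j - 4)*(j - 2)
(5) = (o + 1)*(o^2 + 2*o - 3) = (o - 1)*(o + 1)*(o + 3)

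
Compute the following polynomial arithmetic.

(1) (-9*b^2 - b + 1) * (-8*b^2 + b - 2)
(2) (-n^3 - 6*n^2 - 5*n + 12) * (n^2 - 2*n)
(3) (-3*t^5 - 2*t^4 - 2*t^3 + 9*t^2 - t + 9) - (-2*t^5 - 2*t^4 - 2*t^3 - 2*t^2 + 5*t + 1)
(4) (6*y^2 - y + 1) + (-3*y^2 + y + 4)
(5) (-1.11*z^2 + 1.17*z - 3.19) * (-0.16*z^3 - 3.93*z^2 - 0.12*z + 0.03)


(1) = 72*b^4 - b^3 + 9*b^2 + 3*b - 2
(2) = -n^5 - 4*n^4 + 7*n^3 + 22*n^2 - 24*n
(3) = -t^5 + 11*t^2 - 6*t + 8
(4) = 3*y^2 + 5
(5) = 0.1776*z^5 + 4.1751*z^4 - 3.9545*z^3 + 12.363*z^2 + 0.4179*z - 0.0957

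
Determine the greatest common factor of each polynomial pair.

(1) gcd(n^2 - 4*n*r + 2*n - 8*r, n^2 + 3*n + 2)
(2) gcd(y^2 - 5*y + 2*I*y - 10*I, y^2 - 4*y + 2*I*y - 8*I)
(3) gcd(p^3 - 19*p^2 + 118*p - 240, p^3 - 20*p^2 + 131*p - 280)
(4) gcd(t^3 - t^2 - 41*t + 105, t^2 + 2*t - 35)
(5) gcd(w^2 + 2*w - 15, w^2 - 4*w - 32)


(1) = n + 2
(2) = y + 2*I
(3) = gcd((p - 8)*(p - 6)*(p - 5), (p - 8)*(p - 7)*(p - 5)) = p^2 - 13*p + 40
(4) = t^2 + 2*t - 35
(5) = gcd((w - 3)*(w + 5), (w - 8)*(w + 4)) = 1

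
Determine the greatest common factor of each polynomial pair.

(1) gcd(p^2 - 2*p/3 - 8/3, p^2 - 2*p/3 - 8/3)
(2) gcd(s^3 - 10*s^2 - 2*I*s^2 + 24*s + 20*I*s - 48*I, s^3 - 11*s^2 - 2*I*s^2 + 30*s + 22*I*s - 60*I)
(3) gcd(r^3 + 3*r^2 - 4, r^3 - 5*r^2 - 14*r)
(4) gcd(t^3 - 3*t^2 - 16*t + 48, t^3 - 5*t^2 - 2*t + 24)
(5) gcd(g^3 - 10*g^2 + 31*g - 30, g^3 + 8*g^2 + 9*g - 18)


(1) = p^2 - 2*p/3 - 8/3
(2) = gcd((s - 6)*(s - 4)*(s - 2*I), (s - 6)*(s - 5)*(s - 2*I)) = s^2 + s*(-6 - 2*I) + 12*I
(3) = r + 2
(4) = t^2 - 7*t + 12
(5) = 1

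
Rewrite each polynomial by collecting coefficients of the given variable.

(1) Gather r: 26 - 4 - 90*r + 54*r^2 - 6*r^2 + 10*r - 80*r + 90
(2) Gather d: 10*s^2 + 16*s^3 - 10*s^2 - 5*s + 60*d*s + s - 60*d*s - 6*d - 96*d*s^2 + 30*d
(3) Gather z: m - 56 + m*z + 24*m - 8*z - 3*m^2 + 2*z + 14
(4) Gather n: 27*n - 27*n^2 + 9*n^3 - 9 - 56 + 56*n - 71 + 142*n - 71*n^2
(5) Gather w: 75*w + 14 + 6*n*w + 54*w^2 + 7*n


(1) = 48*r^2 - 160*r + 112
(2) = d*(24 - 96*s^2) + 16*s^3 - 4*s
(3) = -3*m^2 + 25*m + z*(m - 6) - 42
(4) = 9*n^3 - 98*n^2 + 225*n - 136
(5) = 7*n + 54*w^2 + w*(6*n + 75) + 14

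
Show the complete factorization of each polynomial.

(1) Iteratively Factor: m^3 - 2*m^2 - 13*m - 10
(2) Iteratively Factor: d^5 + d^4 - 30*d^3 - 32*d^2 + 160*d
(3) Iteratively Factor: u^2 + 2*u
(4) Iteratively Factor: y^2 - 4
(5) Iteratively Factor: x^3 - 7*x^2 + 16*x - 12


(1) = (m - 5)*(m^2 + 3*m + 2) = (m - 5)*(m + 2)*(m + 1)
(2) = (d - 5)*(d^4 + 6*d^3 - 32*d) = d*(d - 5)*(d^3 + 6*d^2 - 32) = d*(d - 5)*(d + 4)*(d^2 + 2*d - 8) = d*(d - 5)*(d - 2)*(d + 4)*(d + 4)
(3) = (u)*(u + 2)
(4) = (y + 2)*(y - 2)
(5) = (x - 2)*(x^2 - 5*x + 6) = (x - 3)*(x - 2)*(x - 2)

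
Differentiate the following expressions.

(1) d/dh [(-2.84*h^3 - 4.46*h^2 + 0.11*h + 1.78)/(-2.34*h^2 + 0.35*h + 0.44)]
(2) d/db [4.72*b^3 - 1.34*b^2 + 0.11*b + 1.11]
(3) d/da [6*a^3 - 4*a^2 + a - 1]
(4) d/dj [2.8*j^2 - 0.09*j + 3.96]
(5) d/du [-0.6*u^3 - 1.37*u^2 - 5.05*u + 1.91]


(1) = (6.6456*h^4 - 1.988*h^3 - 5.0524*h^2 + 4.4056*h - 0.5746)/(5.4756*h^4 - 1.638*h^3 - 1.9367*h^2 + 0.308*h + 0.1936)
(2) = 14.16*b^2 - 2.68*b + 0.11
(3) = 18*a^2 - 8*a + 1
(4) = 5.6*j - 0.09
(5) = -1.8*u^2 - 2.74*u - 5.05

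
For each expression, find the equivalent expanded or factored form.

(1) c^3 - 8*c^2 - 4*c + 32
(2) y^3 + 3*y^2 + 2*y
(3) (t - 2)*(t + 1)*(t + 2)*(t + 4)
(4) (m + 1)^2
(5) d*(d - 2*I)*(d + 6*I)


(1) = (c - 8)*(c - 2)*(c + 2)
(2) = y*(y + 1)*(y + 2)
(3) = t^4 + 5*t^3 - 20*t - 16
(4) = m^2 + 2*m + 1
(5) = d^3 + 4*I*d^2 + 12*d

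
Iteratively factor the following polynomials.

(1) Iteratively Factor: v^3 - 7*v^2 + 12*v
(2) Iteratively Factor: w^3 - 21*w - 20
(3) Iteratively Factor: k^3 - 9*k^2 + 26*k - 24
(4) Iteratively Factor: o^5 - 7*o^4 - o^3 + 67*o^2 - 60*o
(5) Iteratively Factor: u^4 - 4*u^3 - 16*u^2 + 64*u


(1) = (v)*(v^2 - 7*v + 12) = v*(v - 4)*(v - 3)
(2) = (w + 1)*(w^2 - w - 20) = (w + 1)*(w + 4)*(w - 5)
(3) = (k - 3)*(k^2 - 6*k + 8) = (k - 4)*(k - 3)*(k - 2)
(4) = (o - 4)*(o^4 - 3*o^3 - 13*o^2 + 15*o) = (o - 4)*(o - 1)*(o^3 - 2*o^2 - 15*o) = (o - 4)*(o - 1)*(o + 3)*(o^2 - 5*o) = o*(o - 4)*(o - 1)*(o + 3)*(o - 5)
(5) = (u - 4)*(u^3 - 16*u) = (u - 4)^2*(u^2 + 4*u) = u*(u - 4)^2*(u + 4)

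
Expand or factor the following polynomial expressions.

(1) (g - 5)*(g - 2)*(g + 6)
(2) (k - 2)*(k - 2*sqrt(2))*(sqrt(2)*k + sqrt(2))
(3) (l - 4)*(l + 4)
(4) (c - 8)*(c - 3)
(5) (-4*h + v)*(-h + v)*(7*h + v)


(1) = g^3 - g^2 - 32*g + 60
(2) = sqrt(2)*k^3 - 4*k^2 - sqrt(2)*k^2 - 2*sqrt(2)*k + 4*k + 8
(3) = l^2 - 16
(4) = c^2 - 11*c + 24
(5) = 28*h^3 - 31*h^2*v + 2*h*v^2 + v^3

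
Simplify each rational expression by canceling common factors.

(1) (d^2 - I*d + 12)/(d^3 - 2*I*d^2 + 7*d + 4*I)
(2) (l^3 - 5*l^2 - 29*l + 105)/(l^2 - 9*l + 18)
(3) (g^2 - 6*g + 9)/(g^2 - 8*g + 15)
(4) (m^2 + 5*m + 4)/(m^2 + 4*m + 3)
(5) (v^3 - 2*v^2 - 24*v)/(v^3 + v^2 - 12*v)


(1) = (d + 3*I)/(d^2 + 2*I*d - 1)
(2) = (l^2 - 2*l - 35)/(l - 6)
(3) = (g - 3)/(g - 5)
(4) = (m + 4)/(m + 3)
(5) = (v - 6)/(v - 3)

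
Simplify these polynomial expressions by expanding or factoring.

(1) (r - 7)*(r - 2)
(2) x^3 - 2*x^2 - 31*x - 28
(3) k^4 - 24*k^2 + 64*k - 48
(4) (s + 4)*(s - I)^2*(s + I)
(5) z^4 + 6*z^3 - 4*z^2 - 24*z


(1) = r^2 - 9*r + 14
(2) = (x - 7)*(x + 1)*(x + 4)
(3) = (k - 2)^3*(k + 6)
(4) = s^4 + 4*s^3 - I*s^3 + s^2 - 4*I*s^2 + 4*s - I*s - 4*I
(5) = z*(z - 2)*(z + 2)*(z + 6)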